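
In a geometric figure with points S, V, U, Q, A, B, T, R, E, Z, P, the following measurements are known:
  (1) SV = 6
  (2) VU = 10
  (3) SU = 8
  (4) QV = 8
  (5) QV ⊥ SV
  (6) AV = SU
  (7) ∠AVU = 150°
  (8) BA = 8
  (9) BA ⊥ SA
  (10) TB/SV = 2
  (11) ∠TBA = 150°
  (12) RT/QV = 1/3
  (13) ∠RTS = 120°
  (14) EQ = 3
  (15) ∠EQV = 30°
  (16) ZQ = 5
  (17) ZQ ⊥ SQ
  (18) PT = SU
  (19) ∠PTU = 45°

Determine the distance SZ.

Step 1: By the law of cosines on triangle SVQ: SQ² = 6² + 8² − 2·6·8·cos(90°) = 100, so SQ = 10.
Step 2: By the law of cosines on triangle SQZ: SZ² = 10² + 5² − 2·10·5·cos(90°) = 125, so SZ = 5·√5.

Therefore, the length of SZ = 5·√5.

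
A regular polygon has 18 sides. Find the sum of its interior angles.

The sum of interior angles of an n-sided polygon is (n - 2) * 180.
For n = 18: (18 - 2) * 180 = 16 * 180 = 2880 degrees.

2880 degrees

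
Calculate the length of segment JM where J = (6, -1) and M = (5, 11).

The horizontal distance is |5 - 6| = 1 and the vertical distance is |11 - -1| = 12.
By the Pythagorean theorem, d = sqrt(1^2 + 12^2) = sqrt(145).

sqrt(145)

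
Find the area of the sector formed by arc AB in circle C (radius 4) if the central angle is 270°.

Sector area = πr² × θ/360
= π × 4² × 3/4
= π × 16 × 3/4
= 12*pi

12*pi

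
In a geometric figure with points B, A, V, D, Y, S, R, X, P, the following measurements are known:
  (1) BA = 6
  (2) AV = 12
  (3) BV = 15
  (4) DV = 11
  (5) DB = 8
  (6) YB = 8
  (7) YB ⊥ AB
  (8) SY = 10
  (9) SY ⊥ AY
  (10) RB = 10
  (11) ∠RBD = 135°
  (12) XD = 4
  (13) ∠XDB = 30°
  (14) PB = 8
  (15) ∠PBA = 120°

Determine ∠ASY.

Step 1: By the law of cosines on triangle ABY: AY² = 6² + 8² − 2·6·8·cos(90°) = 100, so AY = 10.
Step 2: By the law of cosines on triangle SYA: SA² = 10² + 10² − 2·10·10·cos(90°) = 200, so SA = 10·√2.
Step 3: By the inverse law of cosines on triangle ASY: cos(∠ASY) = ((10·√2)² + 10² − 10²) / (2·10·√2·10) = 200/282.84 = 0.7071, so ∠ASY = 45°.

Therefore, the measure of angle ∠ASY = 45°.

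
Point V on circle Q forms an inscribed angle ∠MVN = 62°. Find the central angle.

By the inscribed angle theorem, the central angle is twice the inscribed angle.
Central angle = 2 × 62° = 124°

124°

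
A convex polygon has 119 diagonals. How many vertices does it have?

Using d = n(n - 3)/2, we solve 119 = n(n - 3)/2.
So n(n - 3) = 238.
Testing n = 17: 17 * 14 = 238 = 238. Correct.
The polygon has 17 sides.

17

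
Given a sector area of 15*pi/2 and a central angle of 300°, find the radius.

The sector covers 300°/360° = 5/6 of the full circle.
Full circle area = 15*pi/2 / 5/6 = 9*pi.
Since full area = πr², we get r² = 9*pi/π = 9, so r = 3.

3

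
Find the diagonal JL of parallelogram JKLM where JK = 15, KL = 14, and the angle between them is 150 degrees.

The diagonal of a parallelogram can be found by treating two adjacent sides and the diagonal as a triangle.
Applying the law of cosines with sides 15, 14 and included angle 150°:
d^2 = 225 + 196 - 420*cos(150°) = 210*sqrt(3) + 421
d = sqrt(210*sqrt(3) + 421)

sqrt(210*sqrt(3) + 421)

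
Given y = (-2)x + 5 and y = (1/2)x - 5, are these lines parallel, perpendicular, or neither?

Slope of line 1: m1 = -2
Slope of line 2: m2 = 1/2
Two lines are perpendicular when the product of their slopes is -1 (negative reciprocals).
m1 * m2 = (-2) * (1/2) = -1, confirming perpendicularity.

Perpendicular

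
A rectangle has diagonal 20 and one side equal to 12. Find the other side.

b = sqrt(d^2 - a^2) = sqrt(400 - 144) = sqrt(256) = 16

16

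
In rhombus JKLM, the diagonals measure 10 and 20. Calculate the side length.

Half-diagonals are 5 and 10. side = sqrt(5^2 + 10^2) = sqrt(125) = 5*sqrt(5)

5*sqrt(5)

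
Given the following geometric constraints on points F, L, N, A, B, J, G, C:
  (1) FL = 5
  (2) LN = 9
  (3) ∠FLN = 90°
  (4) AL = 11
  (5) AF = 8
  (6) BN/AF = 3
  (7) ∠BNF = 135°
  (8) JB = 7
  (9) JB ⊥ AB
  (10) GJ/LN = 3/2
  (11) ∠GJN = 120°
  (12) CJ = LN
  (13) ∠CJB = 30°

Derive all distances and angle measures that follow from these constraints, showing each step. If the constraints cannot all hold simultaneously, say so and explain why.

The constraints are consistent.

From the given relations:
  BN = 3·AF = 3·8 = 24
  GJ = 3/2·LN = 3/2·9 ≈ 13.5
  CJ = LN = 9

Step 1: From FL = 5, LN = 9, and ∠FLN = 90°, by the law of cosines:
  FN² = FL² + LN² - 2·FL·LN·cos(90°) = 25 + 81 - 0 = 106
  FN = √106

Step 2: From BJ = 7, JC = 9, and ∠BJC = 30°, by the law of cosines:
  BC² = BJ² + JC² - 2·BJ·JC·cos(30°) = 49 + 81 - 109.1 = 20.88
  BC ≈ 4.57

Step 3: From FA = 8, FL = 5, AL = 11, by the inverse law of cosines:
  cos(∠AFL) = (FA² + FL² - AL²) / (2·FA·FL)
  ∠AFL = 113.58°

Step 4: From LA = 11, LF = 5, AF = 8, by the inverse law of cosines:
  cos(∠ALF) = (LA² + LF² - AF²) / (2·LA·LF)
  ∠ALF = 41.8°

Step 5: From AF = 8, AL = 11, FL = 5, by the inverse law of cosines:
  cos(∠FAL) = (AF² + AL² - FL²) / (2·AF·AL)
  ∠FAL = 24.62°

Step 6: From FN = √106, NB = 24, and ∠FNB = 135°, by the law of cosines:
  FB² = FN² + NB² - 2·FN·NB·cos(135°) = 106 + 576 + 349.4 = 1031
  FB ≈ 32.12

Step 7: From FL = 5, FN = √106, LN = 9, by the inverse law of cosines:
  cos(∠LFN) = (FL² + FN² - LN²) / (2·FL·FN)
  ∠LFN = 60.95°

Step 8: From NF = √106, NL = 9, FL = 5, by the inverse law of cosines:
  cos(∠FNL) = (NF² + NL² - FL²) / (2·NF·NL)
  ∠FNL = 29.05°

Step 9: From BC = 4.57, BJ = 7, CJ = 9, by the inverse law of cosines:
  cos(∠CBJ) = (BC² + BJ² - CJ²) / (2·BC·BJ)
  ∠CBJ = 100.01°

Step 10: From CB = 4.57, CJ = 9, BJ = 7, by the inverse law of cosines:
  cos(∠BCJ) = (CB² + CJ² - BJ²) / (2·CB·CJ)
  ∠BCJ = 49.99°

Step 11: From FB = 32.12, FN = √106, BN = 24, by the inverse law of cosines:
  cos(∠BFN) = (FB² + FN² - BN²) / (2·FB·FN)
  ∠BFN = 31.9°

Step 12: From BF = 32.12, BN = 24, FN = √106, by the inverse law of cosines:
  cos(∠FBN) = (BF² + BN² - FN²) / (2·BF·BN)
  ∠FBN = 13.1°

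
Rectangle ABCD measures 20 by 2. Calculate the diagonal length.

d = sqrt(20^2 + 2^2) = sqrt(404) = 2*sqrt(101)

2*sqrt(101)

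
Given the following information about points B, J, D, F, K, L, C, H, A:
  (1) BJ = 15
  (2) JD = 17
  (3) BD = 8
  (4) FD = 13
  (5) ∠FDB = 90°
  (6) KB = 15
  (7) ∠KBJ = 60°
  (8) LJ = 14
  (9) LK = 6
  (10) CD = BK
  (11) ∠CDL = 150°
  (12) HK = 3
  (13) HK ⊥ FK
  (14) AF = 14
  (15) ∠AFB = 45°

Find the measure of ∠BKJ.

Step 1: By the law of cosines on triangle KBJ: KJ² = 15² + 15² − 2·15·15·cos(60°) = 225, so KJ = 15.
Step 2: By the inverse law of cosines on triangle BKJ: cos(∠BKJ) = (15² + 15² − 15²) / (2·15·15) = 225/450 = 0.5, so ∠BKJ = 60°.

Therefore, the measure of angle ∠BKJ = 60°.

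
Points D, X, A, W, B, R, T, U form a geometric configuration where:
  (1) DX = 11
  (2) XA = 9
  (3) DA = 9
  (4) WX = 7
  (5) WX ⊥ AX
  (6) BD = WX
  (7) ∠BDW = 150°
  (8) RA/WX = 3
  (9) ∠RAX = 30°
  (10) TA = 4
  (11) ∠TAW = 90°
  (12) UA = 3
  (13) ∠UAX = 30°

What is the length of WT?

Step 1: By the law of cosines on triangle AXW: AW² = 9² + 7² − 2·9·7·cos(90°) = 130, so AW = √130.
Step 2: By the law of cosines on triangle WAT: WT² = √130² + 4² − 2·√130·4·cos(90°) = 146, so WT = √146.

Therefore, the length of WT = √146.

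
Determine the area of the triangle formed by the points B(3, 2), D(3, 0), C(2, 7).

Shoelace: Area = (1/2)|3(0-7) + 3(7-2) + 2(2-0)| = (1/2)(2) = 1

1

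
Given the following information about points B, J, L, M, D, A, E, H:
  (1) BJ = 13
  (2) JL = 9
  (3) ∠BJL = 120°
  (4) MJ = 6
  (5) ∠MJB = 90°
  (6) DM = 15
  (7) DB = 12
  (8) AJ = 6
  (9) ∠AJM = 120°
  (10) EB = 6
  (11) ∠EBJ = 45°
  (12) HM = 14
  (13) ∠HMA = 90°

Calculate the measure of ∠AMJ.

Step 1: By the law of cosines on triangle MJA: MA² = 6² + 6² − 2·6·6·cos(120°) = 108, so MA = 6·√3.
Step 2: By the inverse law of cosines on triangle AMJ: cos(∠AMJ) = ((6·√3)² + 6² − 6²) / (2·6·√3·6) = 108/124.71 = 0.866, so ∠AMJ = 30°.

Therefore, the measure of angle ∠AMJ = 30°.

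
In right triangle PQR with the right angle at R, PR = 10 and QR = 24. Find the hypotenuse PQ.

PQ = sqrt(10^2 + 24^2) = sqrt(676) = 26

26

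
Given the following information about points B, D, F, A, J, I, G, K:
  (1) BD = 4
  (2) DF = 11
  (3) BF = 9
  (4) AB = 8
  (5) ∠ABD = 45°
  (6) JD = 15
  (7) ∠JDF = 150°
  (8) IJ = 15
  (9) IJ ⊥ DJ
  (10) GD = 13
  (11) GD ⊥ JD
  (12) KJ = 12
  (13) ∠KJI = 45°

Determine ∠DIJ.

Step 1: By the law of cosines on triangle IJD: ID² = 15² + 15² − 2·15·15·cos(90°) = 450, so ID = 15·√2.
Step 2: By the inverse law of cosines on triangle DIJ: cos(∠DIJ) = ((15·√2)² + 15² − 15²) / (2·15·√2·15) = 450/636.4 = 0.7071, so ∠DIJ = 45°.

Therefore, the measure of angle ∠DIJ = 45°.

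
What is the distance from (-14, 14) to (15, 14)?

d = sqrt((29)^2 + (0)^2) = sqrt(841) = 29

29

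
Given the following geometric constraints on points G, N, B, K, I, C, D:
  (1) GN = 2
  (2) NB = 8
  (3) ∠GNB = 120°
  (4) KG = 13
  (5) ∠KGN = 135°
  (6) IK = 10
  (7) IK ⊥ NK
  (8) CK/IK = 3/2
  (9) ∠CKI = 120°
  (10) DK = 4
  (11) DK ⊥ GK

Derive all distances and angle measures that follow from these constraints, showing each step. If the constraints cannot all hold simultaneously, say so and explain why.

The constraints are consistent.

From the given relations:
  CK = 3/2·IK = 3/2·10 = 15

Step 1: From GN = 2, NB = 8, and ∠GNB = 120°, by the law of cosines:
  GB² = GN² + NB² - 2·GN·NB·cos(120°) = 4 + 64 + 16 = 84
  GB = 2·√21

Step 2: From GK = 13, KD = 4, and ∠GKD = 90°, by the law of cosines:
  GD² = GK² + KD² - 2·GK·KD·cos(90°) = 169 + 16 - 0 = 185
  GD = √185

Step 3: From NG = 2, GK = 13, and ∠NGK = 135°, by the law of cosines:
  NK² = NG² + GK² - 2·NG·GK·cos(135°) = 4 + 169 + 36.77 = 209.8
  NK ≈ 14.48

Step 4: From IK = 10, KC = 15, and ∠IKC = 120°, by the law of cosines:
  IC² = IK² + KC² - 2·IK·KC·cos(120°) = 100 + 225 + 150 = 475
  IC = 5·√19

Step 5: From NK = 14.48, KI = 10, and ∠NKI = 90°, by the law of cosines:
  NI² = NK² + KI² - 2·NK·KI·cos(90°) = 209.8 + 100 - 0 = 309.8
  NI ≈ 17.6

Step 6: From GB = 2·√21, GN = 2, BN = 8, by the inverse law of cosines:
  cos(∠BGN) = (GB² + GN² - BN²) / (2·GB·GN)
  ∠BGN = 49.11°

Step 7: From GD = √185, GK = 13, DK = 4, by the inverse law of cosines:
  cos(∠DGK) = (GD² + GK² - DK²) / (2·GD·GK)
  ∠DGK = 17.1°

Step 8: From NG = 2, NK = 14.48, GK = 13, by the inverse law of cosines:
  cos(∠GNK) = (NG² + NK² - GK²) / (2·NG·NK)
  ∠GNK = 39.4°

Step 9: From BG = 2·√21, BN = 8, GN = 2, by the inverse law of cosines:
  cos(∠GBN) = (BG² + BN² - GN²) / (2·BG·BN)
  ∠GBN = 10.89°

Step 10: From KG = 13, KN = 14.48, GN = 2, by the inverse law of cosines:
  cos(∠GKN) = (KG² + KN² - GN²) / (2·KG·KN)
  ∠GKN = 5.6°

Step 11: From IC = 5·√19, IK = 10, CK = 15, by the inverse law of cosines:
  cos(∠CIK) = (IC² + IK² - CK²) / (2·IC·IK)
  ∠CIK = 36.59°

Step 12: From CI = 5·√19, CK = 15, IK = 10, by the inverse law of cosines:
  cos(∠ICK) = (CI² + CK² - IK²) / (2·CI·CK)
  ∠ICK = 23.41°

Step 13: From DG = √185, DK = 4, GK = 13, by the inverse law of cosines:
  cos(∠GDK) = (DG² + DK² - GK²) / (2·DG·DK)
  ∠GDK = 72.9°

Step 14: From NI = 17.6, NK = 14.48, IK = 10, by the inverse law of cosines:
  cos(∠INK) = (NI² + NK² - IK²) / (2·NI·NK)
  ∠INK = 34.62°

Step 15: From IK = 10, IN = 17.6, KN = 14.48, by the inverse law of cosines:
  cos(∠KIN) = (IK² + IN² - KN²) / (2·IK·IN)
  ∠KIN = 55.38°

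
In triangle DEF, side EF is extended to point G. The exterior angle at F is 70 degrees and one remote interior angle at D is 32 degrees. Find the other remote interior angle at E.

angle E = 70 - 32 = 38 degrees (exterior angle theorem).

38 degrees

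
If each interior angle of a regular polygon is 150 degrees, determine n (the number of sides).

Each interior angle of a regular n-gon is (n - 2) * 180 / n.
Setting this equal to 150:
(n - 2) * 180 / n = 150
Each exterior angle = 180 - 150 = 30 degrees.
Since exterior angles sum to 360: n = 360 / 30 = 12.

12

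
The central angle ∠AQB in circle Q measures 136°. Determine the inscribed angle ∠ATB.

By the inscribed angle theorem, the inscribed angle is half the central angle.
Inscribed angle = 136° / 2 = 68°

68°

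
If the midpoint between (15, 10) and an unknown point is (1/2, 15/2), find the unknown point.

Using the midpoint formula: M = ((x1 + x2)/2, (y1 + y2)/2)
We know M = (1/2, 15/2) and P = (15, 10)
For x: 1/2 = (15 + x2)/2, so x2 = 2*1/2 - 15 = -14
For y: 15/2 = (10 + y2)/2, so y2 = 2*15/2 - 10 = 5
S = (-14, 5)

(-14, 5)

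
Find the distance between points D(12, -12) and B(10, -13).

The horizontal distance is |10 - 12| = 2 and the vertical distance is |-13 - -12| = 1.
By the Pythagorean theorem, d = sqrt(2^2 + 1^2) = sqrt(5).

sqrt(5)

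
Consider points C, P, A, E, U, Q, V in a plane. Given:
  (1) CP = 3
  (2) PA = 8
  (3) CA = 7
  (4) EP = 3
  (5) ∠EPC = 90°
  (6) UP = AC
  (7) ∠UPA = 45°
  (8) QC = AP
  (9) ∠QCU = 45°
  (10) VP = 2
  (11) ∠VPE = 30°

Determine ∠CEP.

Step 1: By the law of cosines on triangle EPC: EC² = 3² + 3² − 2·3·3·cos(90°) = 18, so EC = 3·√2.
Step 2: By the inverse law of cosines on triangle CEP: cos(∠CEP) = ((3·√2)² + 3² − 3²) / (2·3·√2·3) = 18/25.46 = 0.7071, so ∠CEP = 45°.

Therefore, the measure of angle ∠CEP = 45°.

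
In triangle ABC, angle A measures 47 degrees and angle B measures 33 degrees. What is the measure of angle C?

Let angle C = x. Then 47 + 33 + x = 180.
x = 180 - 80 = 100 degrees.

100 degrees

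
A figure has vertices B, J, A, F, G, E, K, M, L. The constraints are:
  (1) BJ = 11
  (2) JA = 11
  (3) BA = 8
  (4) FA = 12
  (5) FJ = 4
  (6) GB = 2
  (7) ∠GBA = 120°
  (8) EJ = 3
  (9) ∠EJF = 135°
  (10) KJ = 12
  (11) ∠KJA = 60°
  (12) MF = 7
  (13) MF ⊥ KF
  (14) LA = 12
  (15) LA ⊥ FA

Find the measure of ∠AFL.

Step 1: By the law of cosines on triangle FAL: FL² = 12² + 12² − 2·12·12·cos(90°) = 288, so FL = 12·√2.
Step 2: By the inverse law of cosines on triangle AFL: cos(∠AFL) = (12² + (12·√2)² − 12²) / (2·12·12·√2) = 288/407.29 = 0.7071, so ∠AFL = 45°.

Therefore, the measure of angle ∠AFL = 45°.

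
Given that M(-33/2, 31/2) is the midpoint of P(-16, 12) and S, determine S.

Using the midpoint formula: M = ((x1 + x2)/2, (y1 + y2)/2)
We know M = (-33/2, 31/2) and P = (-16, 12)
For x: -33/2 = (-16 + x2)/2, so x2 = 2*-33/2 - -16 = -17
For y: 31/2 = (12 + y2)/2, so y2 = 2*31/2 - 12 = 19
S = (-17, 19)

(-17, 19)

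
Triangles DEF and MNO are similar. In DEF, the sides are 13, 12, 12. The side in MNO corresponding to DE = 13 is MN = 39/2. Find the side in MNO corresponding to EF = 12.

Similar triangles have proportional sides. Setting up the proportion:
MN / DE = NO / EF
39/2 / 13 = NO / 12
NO = 12 * 39/2 / 13 = 18.

18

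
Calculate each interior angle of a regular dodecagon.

Each interior angle of a regular n-gon is (n - 2) * 180 / n.
For n = 12: (12 - 2) * 180 / 12 = 1800/12 = 150 degrees.

150 degrees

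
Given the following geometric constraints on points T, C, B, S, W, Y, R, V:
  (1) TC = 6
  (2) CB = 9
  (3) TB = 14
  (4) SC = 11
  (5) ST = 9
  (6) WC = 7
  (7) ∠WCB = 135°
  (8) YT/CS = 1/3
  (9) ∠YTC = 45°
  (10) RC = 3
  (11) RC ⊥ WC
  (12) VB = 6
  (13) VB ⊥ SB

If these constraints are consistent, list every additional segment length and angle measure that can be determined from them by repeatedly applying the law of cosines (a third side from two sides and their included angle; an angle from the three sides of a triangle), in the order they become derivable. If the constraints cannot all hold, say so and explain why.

The constraints are consistent. Derivable facts, in order:
After 1 step:
- BW ≈ 14.8
- CY ≈ 4.28
- WR = √58
- ∠BCT = 137.01°
- ∠BTC = 26°
- ∠CBT = 16.99°
- ∠CST = 33.03°
- ∠CTS = 92.12°
- ∠SCT = 54.85°
After 2 steps:
- ∠BWC = 25.46°
- ∠CBW = 19.54°
- ∠CRW = 66.8°
- ∠CWR = 23.2°
- ∠CYT = 97.73°
- ∠TCY = 37.27°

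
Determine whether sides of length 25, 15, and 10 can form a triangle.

The longest side is 25. The other two sides sum to 10 + 15 = 25.
Since 25 ≤ 25, the two shorter sides cannot reach around to close the triangle.

No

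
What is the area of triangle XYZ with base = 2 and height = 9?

Area = (1/2) * base * height
Area = (1/2) * 2 * 9
Area = 9

9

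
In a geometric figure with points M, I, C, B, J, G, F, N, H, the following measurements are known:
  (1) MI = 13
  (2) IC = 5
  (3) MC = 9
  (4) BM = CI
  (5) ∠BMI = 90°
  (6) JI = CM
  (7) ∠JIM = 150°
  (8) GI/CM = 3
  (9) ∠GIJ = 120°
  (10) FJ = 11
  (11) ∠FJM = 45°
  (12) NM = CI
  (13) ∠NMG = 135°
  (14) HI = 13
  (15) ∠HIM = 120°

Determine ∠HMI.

Step 1: By the law of cosines on triangle MIH: MH² = 13² + 13² − 2·13·13·cos(120°) = 507, so MH = 13·√3.
Step 2: By the inverse law of cosines on triangle HMI: cos(∠HMI) = ((13·√3)² + 13² − 13²) / (2·13·√3·13) = 507/585.43 = 0.866, so ∠HMI = 30°.

Therefore, the measure of angle ∠HMI = 30°.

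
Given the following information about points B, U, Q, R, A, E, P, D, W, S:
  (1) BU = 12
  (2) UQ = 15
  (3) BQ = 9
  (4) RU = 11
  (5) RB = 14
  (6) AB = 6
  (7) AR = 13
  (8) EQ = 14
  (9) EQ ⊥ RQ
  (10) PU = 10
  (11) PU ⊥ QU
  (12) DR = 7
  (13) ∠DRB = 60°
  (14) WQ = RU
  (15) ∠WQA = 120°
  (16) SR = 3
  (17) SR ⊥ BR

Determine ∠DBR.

Step 1: By the law of cosines on triangle BRD: BD² = 14² + 7² − 2·14·7·cos(60°) = 147, so BD = 7·√3.
Step 2: By the inverse law of cosines on triangle DBR: cos(∠DBR) = ((7·√3)² + 14² − 7²) / (2·7·√3·14) = 294/339.48 = 0.866, so ∠DBR = 30°.

Therefore, the measure of angle ∠DBR = 30°.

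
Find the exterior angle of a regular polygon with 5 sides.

Each exterior angle of a regular n-gon is 360 / n.
For n = 5: 360 / 5 = 72 degrees.

72 degrees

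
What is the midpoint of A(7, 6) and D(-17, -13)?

The midpoint is the point halfway along the segment.
Move half the horizontal distance: 7 + (-17 - 7)/2 = 7 + -24/2 = -5
Move half the vertical distance: 6 + (-13 - 6)/2 = 6 + -19/2 = -7/2
Midpoint = (-5, -7/2)

(-5, -7/2)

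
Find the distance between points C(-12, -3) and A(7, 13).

d = sqrt((19)^2 + (16)^2) = sqrt(617)

sqrt(617)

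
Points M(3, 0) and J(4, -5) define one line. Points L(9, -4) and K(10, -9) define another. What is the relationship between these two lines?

Slope of line 1: m1 = (-5 - 0)/(4 - 3) = -5/1 = -5
Slope of line 2: m2 = (-9 - -4)/(10 - 9) = -5/1 = -5
Since m1 = m2 = -5, the lines are parallel.

Parallel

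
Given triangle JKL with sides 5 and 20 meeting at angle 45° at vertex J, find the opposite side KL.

Law of cosines: KL^2 = 5^2 + 20^2 - 2(5)(20)cos(45°) = 425 - 100*sqrt(2), so KL = 5*sqrt(17 - 4*sqrt(2)).

5*sqrt(17 - 4*sqrt(2))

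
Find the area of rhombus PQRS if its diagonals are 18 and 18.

Area = (18 * 18) / 2 = 324 / 2 = 162

162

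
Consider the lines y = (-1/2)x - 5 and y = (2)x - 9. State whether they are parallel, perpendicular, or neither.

Slope of line 1: m1 = -1/2
Slope of line 2: m2 = 2
Two lines are perpendicular when the product of their slopes is -1 (negative reciprocals).
m1 * m2 = (-1/2) * (2) = -1, confirming perpendicularity.

Perpendicular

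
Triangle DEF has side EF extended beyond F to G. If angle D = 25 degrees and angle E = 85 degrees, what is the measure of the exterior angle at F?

By the exterior angle theorem, an exterior angle of a triangle equals the sum of the two remote interior angles.
Exterior angle = angle D + angle E
Exterior angle = 25 + 85 = 110 degrees

110 degrees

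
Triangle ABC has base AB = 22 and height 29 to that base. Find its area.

Area = (1/2)(22)(29) = 319

319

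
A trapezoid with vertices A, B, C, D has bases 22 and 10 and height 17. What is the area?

Area = (22 + 10) * 17 / 2 = 544 / 2 = 272

272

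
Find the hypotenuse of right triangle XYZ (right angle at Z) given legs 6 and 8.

In a right triangle, the square of the hypotenuse equals the sum of the squares of the two legs.
The legs are 6 and 8, so the hypotenuse = sqrt(36 + 64) = sqrt(100) = 10.

10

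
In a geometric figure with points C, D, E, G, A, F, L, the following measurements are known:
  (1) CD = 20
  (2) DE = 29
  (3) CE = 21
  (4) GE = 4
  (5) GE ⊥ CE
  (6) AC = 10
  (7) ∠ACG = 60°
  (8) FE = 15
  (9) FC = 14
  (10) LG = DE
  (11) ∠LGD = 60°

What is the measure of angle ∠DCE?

Step 1: By the inverse law of cosines on triangle DCE: cos(∠DCE) = (20² + 21² − 29²) / (2·20·21) = 0/840 = 0, so ∠DCE = 90°.

Therefore, the measure of angle ∠DCE = 90°.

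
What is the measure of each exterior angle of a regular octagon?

Each exterior angle of a regular n-gon is 360 / n.
For n = 8: 360 / 8 = 45 degrees.

45 degrees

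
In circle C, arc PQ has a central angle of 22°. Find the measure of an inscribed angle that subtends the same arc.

An inscribed angle intercepts an arc from a point on the circle, while the central angle intercepts the same arc from the center.
The inscribed angle is always half the central angle: 22° / 2 = 11°.

11°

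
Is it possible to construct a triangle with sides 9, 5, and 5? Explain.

Yes.
The triangle inequality requires that the sum of any two sides exceeds the third.
Here 5 + 5 = 10 > 9, so the condition is met.

Yes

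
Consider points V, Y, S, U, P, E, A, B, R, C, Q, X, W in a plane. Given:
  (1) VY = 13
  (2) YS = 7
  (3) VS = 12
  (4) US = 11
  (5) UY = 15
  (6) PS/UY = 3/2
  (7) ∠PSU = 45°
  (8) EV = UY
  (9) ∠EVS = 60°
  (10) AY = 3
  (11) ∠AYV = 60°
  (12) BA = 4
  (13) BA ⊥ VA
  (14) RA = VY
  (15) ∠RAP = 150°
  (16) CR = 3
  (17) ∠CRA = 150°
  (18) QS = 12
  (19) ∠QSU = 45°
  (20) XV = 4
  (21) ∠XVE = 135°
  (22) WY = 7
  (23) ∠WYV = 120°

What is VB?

Step 1: By the law of cosines on triangle VYA: VA² = 13² + 3² − 2·13·3·cos(60°) = 139, so VA = √139.
Step 2: By the law of cosines on triangle VAB: VB² = √139² + 4² − 2·√139·4·cos(90°) = 155, so VB = √155.

Therefore, the length of VB = √155.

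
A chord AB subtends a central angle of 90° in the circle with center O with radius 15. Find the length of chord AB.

Drop a perpendicular from the center to the chord, bisecting both the chord and the central angle.
Each half-chord = r sin(θ/2) = 15 sin(45°).
The full chord = 2 × 15 × sin(45°) = 15*sqrt(2).

15*sqrt(2)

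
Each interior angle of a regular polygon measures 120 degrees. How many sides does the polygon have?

The exterior angle is the supplement of the interior angle: 180 - 120 = 60 degrees.
Since the exterior angles of any convex polygon sum to 360 degrees, the number of sides is 360 / 60 = 6.

6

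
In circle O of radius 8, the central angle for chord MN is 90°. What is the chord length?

Drop a perpendicular from the center to the chord, bisecting both the chord and the central angle.
Each half-chord = r sin(θ/2) = 8 sin(45°).
The full chord = 2 × 8 × sin(45°) = 8*sqrt(2).

8*sqrt(2)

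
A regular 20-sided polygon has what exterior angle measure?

Each exterior angle of a regular n-gon is 360 / n.
For n = 20: 360 / 20 = 18 degrees.

18 degrees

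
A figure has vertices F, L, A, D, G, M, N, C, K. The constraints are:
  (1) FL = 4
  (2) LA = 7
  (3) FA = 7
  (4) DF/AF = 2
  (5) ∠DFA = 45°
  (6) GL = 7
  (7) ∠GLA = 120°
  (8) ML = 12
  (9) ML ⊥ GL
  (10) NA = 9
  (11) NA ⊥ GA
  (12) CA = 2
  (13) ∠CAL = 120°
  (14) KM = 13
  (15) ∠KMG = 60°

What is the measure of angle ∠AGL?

Step 1: By the law of cosines on triangle GLA: GA² = 7² + 7² − 2·7·7·cos(120°) = 147, so GA = 7·√3.
Step 2: By the inverse law of cosines on triangle AGL: cos(∠AGL) = ((7·√3)² + 7² − 7²) / (2·7·√3·7) = 147/169.74 = 0.866, so ∠AGL = 30°.

Therefore, the measure of angle ∠AGL = 30°.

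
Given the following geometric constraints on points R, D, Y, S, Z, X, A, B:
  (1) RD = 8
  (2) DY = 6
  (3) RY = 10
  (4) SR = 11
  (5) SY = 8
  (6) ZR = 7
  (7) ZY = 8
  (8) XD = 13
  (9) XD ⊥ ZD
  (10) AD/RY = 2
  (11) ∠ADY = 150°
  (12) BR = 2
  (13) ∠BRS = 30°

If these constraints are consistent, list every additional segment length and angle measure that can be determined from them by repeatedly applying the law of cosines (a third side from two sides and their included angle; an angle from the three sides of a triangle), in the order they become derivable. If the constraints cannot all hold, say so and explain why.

The constraints are consistent. Derivable facts, in order:
After 1 step:
- SB ≈ 9.32
- YA ≈ 25.37
- ∠DRY = 36.87°
- ∠DYR = 53.13°
- ∠RDY = 90°
- ∠RSY = 61.12°
- ∠RYS = 74.41°
- ∠RYZ = 44.05°
- ∠RZY = 83.33°
- ∠SRY = 44.47°
- ∠YRZ = 52.62°
After 2 steps:
- ∠AYD = 23.21°
- ∠BSR = 6.16°
- ∠DAY = 6.79°
- ∠RBS = 143.84°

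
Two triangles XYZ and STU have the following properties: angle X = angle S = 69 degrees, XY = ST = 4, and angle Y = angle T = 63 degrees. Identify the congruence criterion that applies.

The given information matches ASA: Two pairs of corresponding angles and the included side are equal (Angle-Side-Angle).

ASA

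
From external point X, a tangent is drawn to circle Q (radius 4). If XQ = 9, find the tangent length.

Let T be the point of tangency. Then QT ⊥ XT (radius ⊥ tangent).
In right triangle QTX: QX² = QT² + XT²
9² = 4² + XT²
XT² = 65, XT = sqrt(65)

sqrt(65)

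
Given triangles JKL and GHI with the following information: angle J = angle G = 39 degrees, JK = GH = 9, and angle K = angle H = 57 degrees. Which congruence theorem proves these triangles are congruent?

Consider the given information: angle J = angle G = 39 degrees, JK = GH = 9, and angle K = angle H = 57 degrees
This is not SSS or AAS: SSS requires all three pairs of sides, but we don't have that. AAS requires two angles and a non-included side.
The correct criterion is ASA. Two pairs of corresponding angles and the included side are equal (Angle-Side-Angle).

ASA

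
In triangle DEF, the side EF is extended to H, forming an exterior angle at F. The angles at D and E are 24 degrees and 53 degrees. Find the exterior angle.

By the exterior angle theorem, an exterior angle of a triangle equals the sum of the two remote interior angles.
Exterior angle = angle D + angle E
Exterior angle = 24 + 53 = 77 degrees

77 degrees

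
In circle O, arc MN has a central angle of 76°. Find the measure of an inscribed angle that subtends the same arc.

By the inscribed angle theorem, the inscribed angle is half the central angle.
Inscribed angle = 76° / 2 = 38°

38°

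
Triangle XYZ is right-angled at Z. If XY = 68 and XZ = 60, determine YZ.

Rearranging the Pythagorean theorem to solve for the unknown leg:
leg^2 = hypotenuse^2 - known_leg^2 = 4624 - 3600 = 1024
leg = sqrt(1024) = 32.

32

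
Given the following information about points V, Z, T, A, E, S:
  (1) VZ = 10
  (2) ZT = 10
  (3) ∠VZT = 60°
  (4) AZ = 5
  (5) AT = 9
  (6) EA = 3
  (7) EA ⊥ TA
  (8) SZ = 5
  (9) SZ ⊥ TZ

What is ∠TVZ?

Step 1: By the law of cosines on triangle VZT: VT² = 10² + 10² − 2·10·10·cos(60°) = 100, so VT = 10.
Step 2: By the inverse law of cosines on triangle TVZ: cos(∠TVZ) = (10² + 10² − 10²) / (2·10·10) = 100/200 = 0.5, so ∠TVZ = 60°.

Therefore, the measure of angle ∠TVZ = 60°.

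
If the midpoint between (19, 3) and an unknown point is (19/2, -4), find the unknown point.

Using the midpoint formula: M = ((x1 + x2)/2, (y1 + y2)/2)
We know M = (19/2, -4) and R = (19, 3)
For x: 19/2 = (19 + x2)/2, so x2 = 2*19/2 - 19 = 0
For y: -4 = (3 + y2)/2, so y2 = 2*-4 - 3 = -11
Q = (0, -11)

(0, -11)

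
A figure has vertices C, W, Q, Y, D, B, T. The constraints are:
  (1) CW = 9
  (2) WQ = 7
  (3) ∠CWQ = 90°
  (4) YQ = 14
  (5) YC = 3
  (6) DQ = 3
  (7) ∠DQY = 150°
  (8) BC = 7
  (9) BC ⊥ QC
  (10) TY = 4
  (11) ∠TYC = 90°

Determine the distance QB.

Step 1: By the law of cosines on triangle CWQ: CQ² = 9² + 7² − 2·9·7·cos(90°) = 130, so CQ = √130.
Step 2: By the law of cosines on triangle QCB: QB² = √130² + 7² − 2·√130·7·cos(90°) = 179, so QB = √179.

Therefore, the length of QB = √179.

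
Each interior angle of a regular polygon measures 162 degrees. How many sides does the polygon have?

The exterior angle is the supplement of the interior angle: 180 - 162 = 18 degrees.
Since the exterior angles of any convex polygon sum to 360 degrees, the number of sides is 360 / 18 = 20.

20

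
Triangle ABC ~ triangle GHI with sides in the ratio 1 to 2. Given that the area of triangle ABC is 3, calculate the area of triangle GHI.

Area ratio = (1/2)^2 = 1/4. Area of GHI = 3 * 4/1 = 12.

12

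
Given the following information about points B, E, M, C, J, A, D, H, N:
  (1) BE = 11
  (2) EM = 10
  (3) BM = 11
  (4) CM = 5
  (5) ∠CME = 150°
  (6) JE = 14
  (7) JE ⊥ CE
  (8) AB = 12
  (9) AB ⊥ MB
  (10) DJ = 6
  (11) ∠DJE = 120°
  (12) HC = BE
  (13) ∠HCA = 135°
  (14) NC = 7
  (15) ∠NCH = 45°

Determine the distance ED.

Step 1: By the law of cosines on triangle EJD: ED² = 14² + 6² − 2·14·6·cos(120°) = 316, so ED = 2·√79.

Therefore, the length of ED = 2·√79.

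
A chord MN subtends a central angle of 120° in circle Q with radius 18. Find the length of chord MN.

Chord length = 2r sin(θ/2)
= 2 × 18 × sin(120°/2)
= 2 × 18 × sin(60°)
= 18*sqrt(3)

18*sqrt(3)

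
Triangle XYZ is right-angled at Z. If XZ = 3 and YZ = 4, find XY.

By the Pythagorean theorem: XY^2 = XZ^2 + YZ^2
XY^2 = 3^2 + 4^2 = 9 + 16 = 25
XY = sqrt(25) = 5

5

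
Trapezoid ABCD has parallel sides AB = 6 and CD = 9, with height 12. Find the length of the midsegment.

The midsegment (median) of a trapezoid connects the midpoints of the non-parallel sides.
Its length is the average of the two bases: (6 + 9) / 2 = 15/2.

15/2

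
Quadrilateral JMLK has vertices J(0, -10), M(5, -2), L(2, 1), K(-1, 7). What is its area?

Using the Shoelace formula for a quadrilateral (vertices in order):
Area = (1/2)|sum of (x_i * y_(i+1) - x_(i+1) * y_i)|
Terms: (0*-2 - 5*-10) = 50, (5*1 - 2*-2) = 9, (2*7 - -1*1) = 15, (-1*-10 - 0*7) = 10
Sum = 84
Area = (1/2)(84) = 42

42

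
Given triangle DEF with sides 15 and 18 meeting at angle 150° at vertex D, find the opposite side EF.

By the law of cosines: EF^2 = DE^2 + DF^2 - 2*DE*DF*cos(D)
EF^2 = 15^2 + 18^2 - 2*15*18*cos(150°)
EF^2 = 225 + 324 - 540*(-sqrt(3)/2)
EF^2 = 270*sqrt(3) + 549
EF = 3*sqrt(30*sqrt(3) + 61)

3*sqrt(30*sqrt(3) + 61)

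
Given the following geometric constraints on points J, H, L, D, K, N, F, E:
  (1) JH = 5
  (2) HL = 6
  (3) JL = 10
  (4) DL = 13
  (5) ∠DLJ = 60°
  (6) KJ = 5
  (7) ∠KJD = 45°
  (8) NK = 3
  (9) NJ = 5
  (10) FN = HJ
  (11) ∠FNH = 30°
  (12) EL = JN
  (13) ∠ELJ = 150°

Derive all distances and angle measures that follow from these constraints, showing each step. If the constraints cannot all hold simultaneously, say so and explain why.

The constraints are consistent.

From the given relations:
  FN = HJ = 5
  EL = JN = 5

Step 1: From JL = 10, LD = 13, and ∠JLD = 60°, by the law of cosines:
  JD² = JL² + LD² - 2·JL·LD·cos(60°) = 100 + 169 - 130 = 139
  JD = √139

Step 2: From JL = 10, LE = 5, and ∠JLE = 150°, by the law of cosines:
  JE² = JL² + LE² - 2·JL·LE·cos(150°) = 100 + 25 + 86.6 = 211.6
  JE ≈ 14.55

Step 3: From JH = 5, JL = 10, HL = 6, by the inverse law of cosines:
  cos(∠HJL) = (JH² + JL² - HL²) / (2·JH·JL)
  ∠HJL = 27.13°

Step 4: From JK = 5, JN = 5, KN = 3, by the inverse law of cosines:
  cos(∠KJN) = (JK² + JN² - KN²) / (2·JK·JN)
  ∠KJN = 34.92°

Step 5: From HJ = 5, HL = 6, JL = 10, by the inverse law of cosines:
  cos(∠JHL) = (HJ² + HL² - JL²) / (2·HJ·HL)
  ∠JHL = 130.54°

Step 6: From LH = 6, LJ = 10, HJ = 5, by the inverse law of cosines:
  cos(∠HLJ) = (LH² + LJ² - HJ²) / (2·LH·LJ)
  ∠HLJ = 22.33°

Step 7: From KJ = 5, KN = 3, JN = 5, by the inverse law of cosines:
  cos(∠JKN) = (KJ² + KN² - JN²) / (2·KJ·KN)
  ∠JKN = 72.54°

Step 8: From NJ = 5, NK = 3, JK = 5, by the inverse law of cosines:
  cos(∠JNK) = (NJ² + NK² - JK²) / (2·NJ·NK)
  ∠JNK = 72.54°

Step 9: From DJ = √139, JK = 5, and ∠DJK = 45°, by the law of cosines:
  DK² = DJ² + JK² - 2·DJ·JK·cos(45°) = 139 + 25 - 83.37 = 80.63
  DK ≈ 8.98

Step 10: From JD = √139, JL = 10, DL = 13, by the inverse law of cosines:
  cos(∠DJL) = (JD² + JL² - DL²) / (2·JD·JL)
  ∠DJL = 72.73°

Step 11: From JE = 14.55, JL = 10, EL = 5, by the inverse law of cosines:
  cos(∠EJL) = (JE² + JL² - EL²) / (2·JE·JL)
  ∠EJL = 9.9°

Step 12: From DJ = √139, DL = 13, JL = 10, by the inverse law of cosines:
  cos(∠JDL) = (DJ² + DL² - JL²) / (2·DJ·DL)
  ∠JDL = 47.27°

Step 13: From EJ = 14.55, EL = 5, JL = 10, by the inverse law of cosines:
  cos(∠JEL) = (EJ² + EL² - JL²) / (2·EJ·EL)
  ∠JEL = 20.1°

Step 14: From DJ = √139, DK = 8.98, JK = 5, by the inverse law of cosines:
  cos(∠JDK) = (DJ² + DK² - JK²) / (2·DJ·DK)
  ∠JDK = 23.19°

Step 15: From KD = 8.98, KJ = 5, DJ = √139, by the inverse law of cosines:
  cos(∠DKJ) = (KD² + KJ² - DJ²) / (2·KD·KJ)
  ∠DKJ = 111.81°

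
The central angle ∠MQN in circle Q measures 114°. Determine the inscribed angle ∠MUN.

An inscribed angle intercepts an arc from a point on the circle, while the central angle intercepts the same arc from the center.
The inscribed angle is always half the central angle: 114° / 2 = 57°.

57°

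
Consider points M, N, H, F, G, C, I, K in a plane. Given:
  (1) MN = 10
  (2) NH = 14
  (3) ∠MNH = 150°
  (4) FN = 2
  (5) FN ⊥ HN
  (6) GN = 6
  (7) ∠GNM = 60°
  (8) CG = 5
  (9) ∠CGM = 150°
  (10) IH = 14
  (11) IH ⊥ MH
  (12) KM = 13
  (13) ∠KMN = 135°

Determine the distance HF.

Step 1: By the law of cosines on triangle HNF: HF² = 14² + 2² − 2·14·2·cos(90°) = 200, so HF = 10·√2.

Therefore, the length of HF = 10·√2.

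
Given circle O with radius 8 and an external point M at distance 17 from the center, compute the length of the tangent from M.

Let T be the point of tangency. Then OT ⊥ MT (radius ⊥ tangent).
In right triangle OTM: OM² = OT² + MT²
17² = 8² + MT²
MT² = 225, MT = 15

15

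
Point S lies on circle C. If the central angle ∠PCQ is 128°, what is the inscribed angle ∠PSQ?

Inscribed angle = 128° / 2 = 64° (inscribed angle theorem).

64°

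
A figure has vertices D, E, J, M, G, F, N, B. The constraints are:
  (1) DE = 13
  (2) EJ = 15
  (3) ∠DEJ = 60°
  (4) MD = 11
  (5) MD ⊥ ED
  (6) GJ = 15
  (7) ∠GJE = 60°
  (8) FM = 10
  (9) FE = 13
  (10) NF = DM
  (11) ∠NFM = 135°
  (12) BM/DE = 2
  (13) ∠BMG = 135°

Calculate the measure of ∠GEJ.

Step 1: By the law of cosines on triangle EJG: EG² = 15² + 15² − 2·15·15·cos(60°) = 225, so EG = 15.
Step 2: By the inverse law of cosines on triangle GEJ: cos(∠GEJ) = (15² + 15² − 15²) / (2·15·15) = 225/450 = 0.5, so ∠GEJ = 60°.

Therefore, the measure of angle ∠GEJ = 60°.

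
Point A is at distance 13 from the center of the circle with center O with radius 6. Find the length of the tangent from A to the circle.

Let T be the point of tangency. Then OT ⊥ AT (radius ⊥ tangent).
In right triangle OTA: OA² = OT² + AT²
13² = 6² + AT²
AT² = 133, AT = sqrt(133)

sqrt(133)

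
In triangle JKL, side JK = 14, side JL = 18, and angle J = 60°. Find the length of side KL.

When two sides and the included angle are known, the law of cosines gives the third side.
c^2 = a^2 + b^2 - 2ab cos(C) generalizes the Pythagorean theorem to non-right triangles.
Here: KL^2 = 196 + 324 - 504*(1/2) = 268
KL = 2*sqrt(67)

2*sqrt(67)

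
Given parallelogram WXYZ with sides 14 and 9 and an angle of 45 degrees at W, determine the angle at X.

Consecutive angles are supplementary: angle X = 180 - 45 = 135 degrees.

135 degrees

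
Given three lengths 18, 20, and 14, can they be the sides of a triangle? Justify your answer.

For three segments to close into a triangle, no single side can be as long as the other two combined.
The longest side is 20, and 14 + 18 = 32 > 20.
A triangle can be formed.

Yes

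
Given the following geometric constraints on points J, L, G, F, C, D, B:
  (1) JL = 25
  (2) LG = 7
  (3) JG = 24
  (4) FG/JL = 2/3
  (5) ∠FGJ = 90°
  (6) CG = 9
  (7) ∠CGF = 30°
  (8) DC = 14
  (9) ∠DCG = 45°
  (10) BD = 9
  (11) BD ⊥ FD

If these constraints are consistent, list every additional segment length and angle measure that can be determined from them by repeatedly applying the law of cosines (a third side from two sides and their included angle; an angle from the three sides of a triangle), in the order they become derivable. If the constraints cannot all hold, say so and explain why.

The constraints are consistent. Derivable facts, in order:
After 1 step:
- FC ≈ 9.95
- GD ≈ 9.94
- JF ≈ 29.22
- ∠GJL = 16.26°
- ∠GLJ = 73.74°
- ∠JGL = 90°
After 2 steps:
- ∠CDG = 39.81°
- ∠CFG = 26.89°
- ∠CGD = 95.19°
- ∠FCG = 123.11°
- ∠FJG = 34.78°
- ∠GFJ = 55.22°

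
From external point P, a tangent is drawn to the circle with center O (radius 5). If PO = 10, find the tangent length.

tangent = √(d² - r²) = √(10² - 5²) = √(100 - 25) = √75 = 5*sqrt(3)

5*sqrt(3)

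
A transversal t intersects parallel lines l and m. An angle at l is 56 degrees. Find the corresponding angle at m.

When a transversal crosses parallel lines, angles in the same position at each intersection are called corresponding angles.
These are always equal, so the answer is 56 degrees.

56 degrees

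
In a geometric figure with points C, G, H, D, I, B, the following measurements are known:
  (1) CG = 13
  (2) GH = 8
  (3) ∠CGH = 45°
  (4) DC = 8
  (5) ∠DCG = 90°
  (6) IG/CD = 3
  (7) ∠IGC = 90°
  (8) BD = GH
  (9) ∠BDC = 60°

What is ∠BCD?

From the given relations: BD = GH = 8.
Step 1: By the law of cosines on triangle CDB: CB² = 8² + 8² − 2·8·8·cos(60°) = 64, so CB = 8.
Step 2: By the inverse law of cosines on triangle BCD: cos(∠BCD) = (8² + 8² − 8²) / (2·8·8) = 64/128 = 0.5, so ∠BCD = 60°.

Therefore, the measure of angle ∠BCD = 60°.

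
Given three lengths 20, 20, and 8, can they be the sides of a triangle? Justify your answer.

Yes.
The triangle inequality requires that the sum of any two sides exceeds the third.
Here 8 + 20 = 28 > 20, so the condition is met.

Yes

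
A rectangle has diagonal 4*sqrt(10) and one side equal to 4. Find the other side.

Using the Pythagorean theorem: d^2 = a^2 + b^2
b^2 = d^2 - a^2
b^2 = 160 - 16
b^2 = 144
b = sqrt(144) = 12

12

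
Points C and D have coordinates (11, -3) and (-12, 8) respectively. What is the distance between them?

The horizontal distance is |-12 - 11| = 23 and the vertical distance is |8 - -3| = 11.
By the Pythagorean theorem, d = sqrt(23^2 + 11^2) = sqrt(650) = 5*sqrt(26).

5*sqrt(26)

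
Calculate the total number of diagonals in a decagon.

Each of the 10 vertices connects to 7 non-adjacent vertices via diagonals.
Total connections = 10 × 7 = 70, but each diagonal is counted twice.
Number of diagonals = 70 / 2 = 35.

35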